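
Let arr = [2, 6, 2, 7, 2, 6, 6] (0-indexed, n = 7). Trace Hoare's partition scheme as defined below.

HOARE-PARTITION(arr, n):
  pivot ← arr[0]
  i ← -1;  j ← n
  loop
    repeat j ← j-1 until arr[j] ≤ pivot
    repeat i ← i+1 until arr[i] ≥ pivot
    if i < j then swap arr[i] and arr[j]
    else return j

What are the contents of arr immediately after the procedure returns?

pivot = arr[0] = 2; i = -1, j = 7
j→4 (arr[4]=2≤2), i→0 (arr[0]=2≥2); i<j, swap → [2, 6, 2, 7, 2, 6, 6]
j→2 (arr[2]=2≤2), i→1 (arr[1]=6≥2); i<j, swap → [2, 2, 6, 7, 2, 6, 6]
j→1, i→2; i≥j, return j=1. arr = [2, 2, 6, 7, 2, 6, 6]

[2, 2, 6, 7, 2, 6, 6]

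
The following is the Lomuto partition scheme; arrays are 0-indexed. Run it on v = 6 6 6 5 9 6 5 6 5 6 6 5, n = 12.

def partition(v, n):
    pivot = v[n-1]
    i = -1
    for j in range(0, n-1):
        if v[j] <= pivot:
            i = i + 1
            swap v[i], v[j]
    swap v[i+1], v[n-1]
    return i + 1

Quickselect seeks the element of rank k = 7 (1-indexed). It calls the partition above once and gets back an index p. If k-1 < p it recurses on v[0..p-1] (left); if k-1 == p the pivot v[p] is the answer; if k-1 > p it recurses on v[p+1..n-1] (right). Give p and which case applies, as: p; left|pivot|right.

3; right

pivot = v[11] = 5; i = -1
j=0: v[0]=6 > 5 → no swap
j=1: v[1]=6 > 5 → no swap
j=2: v[2]=6 > 5 → no swap
j=3: v[3]=5 ≤ 5 → i=0, swap v[0],v[3] → 5 6 6 6 9 6 5 6 5 6 6 5
j=4: v[4]=9 > 5 → no swap
j=5: v[5]=6 > 5 → no swap
j=6: v[6]=5 ≤ 5 → i=1, swap v[1],v[6] → 5 5 6 6 9 6 6 6 5 6 6 5
j=7: v[7]=6 > 5 → no swap
j=8: v[8]=5 ≤ 5 → i=2, swap v[2],v[8] → 5 5 5 6 9 6 6 6 6 6 6 5
j=9: v[9]=6 > 5 → no swap
j=10: v[10]=6 > 5 → no swap
final swap v[3],v[11] → 5 5 5 5 9 6 6 6 6 6 6 6; return 3
p = 3; k-1 = 6 > 3 ⇒ right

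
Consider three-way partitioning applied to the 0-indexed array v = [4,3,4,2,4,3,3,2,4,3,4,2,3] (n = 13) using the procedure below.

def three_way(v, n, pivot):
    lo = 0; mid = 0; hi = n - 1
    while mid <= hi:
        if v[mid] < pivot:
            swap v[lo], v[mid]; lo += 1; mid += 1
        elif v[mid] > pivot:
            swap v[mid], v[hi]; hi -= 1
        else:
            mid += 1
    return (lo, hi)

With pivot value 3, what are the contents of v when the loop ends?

pivot = 3; lo=0, mid=0, hi=12
v[mid]=4>3: swap v[0],v[12]; hi=11 → [3,3,4,2,4,3,3,2,4,3,4,2,4]
v[mid]=3=3: mid=1
v[mid]=3=3: mid=2
v[mid]=4>3: swap v[2],v[11]; hi=10 → [3,3,2,2,4,3,3,2,4,3,4,4,4]
v[mid]=2<3: swap v[0],v[2]; lo=1,mid=3 → [2,3,3,2,4,3,3,2,4,3,4,4,4]
v[mid]=2<3: swap v[1],v[3]; lo=2,mid=4 → [2,2,3,3,4,3,3,2,4,3,4,4,4]
v[mid]=4>3: swap v[4],v[10]; hi=9 → [2,2,3,3,4,3,3,2,4,3,4,4,4]
v[mid]=4>3: swap v[4],v[9]; hi=8 → [2,2,3,3,3,3,3,2,4,4,4,4,4]
v[mid]=3=3: mid=5
v[mid]=3=3: mid=6
v[mid]=3=3: mid=7
v[mid]=2<3: swap v[2],v[7]; lo=3,mid=8 → [2,2,2,3,3,3,3,3,4,4,4,4,4]
v[mid]=4>3: swap v[8],v[8]; hi=7 → [2,2,2,3,3,3,3,3,4,4,4,4,4]
end: lo=3, hi=7; v = [2,2,2,3,3,3,3,3,4,4,4,4,4]

[2,2,2,3,3,3,3,3,4,4,4,4,4]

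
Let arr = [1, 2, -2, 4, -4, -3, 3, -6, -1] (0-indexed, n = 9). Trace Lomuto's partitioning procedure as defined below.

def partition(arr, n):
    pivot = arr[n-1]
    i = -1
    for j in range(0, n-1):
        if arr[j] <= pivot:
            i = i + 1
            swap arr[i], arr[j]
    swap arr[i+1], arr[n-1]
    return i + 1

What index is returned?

pivot = arr[8] = -1; i = -1
j=0: arr[0]=1 > -1 → no swap
j=1: arr[1]=2 > -1 → no swap
j=2: arr[2]=-2 ≤ -1 → i=0, swap arr[0],arr[2] → [-2, 2, 1, 4, -4, -3, 3, -6, -1]
j=3: arr[3]=4 > -1 → no swap
j=4: arr[4]=-4 ≤ -1 → i=1, swap arr[1],arr[4] → [-2, -4, 1, 4, 2, -3, 3, -6, -1]
j=5: arr[5]=-3 ≤ -1 → i=2, swap arr[2],arr[5] → [-2, -4, -3, 4, 2, 1, 3, -6, -1]
j=6: arr[6]=3 > -1 → no swap
j=7: arr[7]=-6 ≤ -1 → i=3, swap arr[3],arr[7] → [-2, -4, -3, -6, 2, 1, 3, 4, -1]
final swap arr[4],arr[8] → [-2, -4, -3, -6, -1, 1, 3, 4, 2]; return 4

4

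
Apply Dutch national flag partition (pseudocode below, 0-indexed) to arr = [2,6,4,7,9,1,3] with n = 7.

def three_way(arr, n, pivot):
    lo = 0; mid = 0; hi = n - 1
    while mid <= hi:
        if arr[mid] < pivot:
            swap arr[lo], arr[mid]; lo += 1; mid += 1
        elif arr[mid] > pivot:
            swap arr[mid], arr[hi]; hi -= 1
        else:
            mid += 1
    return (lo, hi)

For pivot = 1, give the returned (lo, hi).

lo=0 mid=0 hi=6
2>1: swap(0,6), hi=5 ⇒ [3,6,4,7,9,1,2]
3>1: swap(0,5), hi=4 ⇒ [1,6,4,7,9,3,2]
1=1: mid=1
6>1: swap(1,4), hi=3 ⇒ [1,9,4,7,6,3,2]
9>1: swap(1,3), hi=2 ⇒ [1,7,4,9,6,3,2]
7>1: swap(1,2), hi=1 ⇒ [1,4,7,9,6,3,2]
4>1: swap(1,1), hi=0 ⇒ [1,4,7,9,6,3,2]
done. lo=0 hi=0; arr=[1,4,7,9,6,3,2]

(0, 0)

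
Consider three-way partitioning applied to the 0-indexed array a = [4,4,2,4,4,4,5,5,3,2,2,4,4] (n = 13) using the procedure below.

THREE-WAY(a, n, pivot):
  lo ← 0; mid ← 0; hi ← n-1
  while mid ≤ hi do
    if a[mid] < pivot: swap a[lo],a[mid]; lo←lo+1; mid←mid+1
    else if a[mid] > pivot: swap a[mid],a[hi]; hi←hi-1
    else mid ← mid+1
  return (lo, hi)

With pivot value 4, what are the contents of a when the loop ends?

[2,3,2,2,4,4,4,4,4,4,4,5,5]

pivot = 4; lo=0, mid=0, hi=12
a[mid]=4=4: mid=1
a[mid]=4=4: mid=2
a[mid]=2<4: swap a[0],a[2]; lo=1,mid=3 → [2,4,4,4,4,4,5,5,3,2,2,4,4]
a[mid]=4=4: mid=4
a[mid]=4=4: mid=5
a[mid]=4=4: mid=6
a[mid]=5>4: swap a[6],a[12]; hi=11 → [2,4,4,4,4,4,4,5,3,2,2,4,5]
a[mid]=4=4: mid=7
a[mid]=5>4: swap a[7],a[11]; hi=10 → [2,4,4,4,4,4,4,4,3,2,2,5,5]
a[mid]=4=4: mid=8
a[mid]=3<4: swap a[1],a[8]; lo=2,mid=9 → [2,3,4,4,4,4,4,4,4,2,2,5,5]
a[mid]=2<4: swap a[2],a[9]; lo=3,mid=10 → [2,3,2,4,4,4,4,4,4,4,2,5,5]
a[mid]=2<4: swap a[3],a[10]; lo=4,mid=11 → [2,3,2,2,4,4,4,4,4,4,4,5,5]
end: lo=4, hi=10; a = [2,3,2,2,4,4,4,4,4,4,4,5,5]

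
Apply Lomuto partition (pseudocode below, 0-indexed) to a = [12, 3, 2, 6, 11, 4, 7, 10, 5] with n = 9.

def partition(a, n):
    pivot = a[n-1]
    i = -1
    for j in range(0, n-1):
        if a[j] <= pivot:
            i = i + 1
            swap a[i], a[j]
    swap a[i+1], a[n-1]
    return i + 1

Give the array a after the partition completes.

pivot=5, i=-1
j=0: 12>5, skip
j=1: 3≤5, i=0, swap(0,1) ⇒ [3, 12, 2, 6, 11, 4, 7, 10, 5]
j=2: 2≤5, i=1, swap(1,2) ⇒ [3, 2, 12, 6, 11, 4, 7, 10, 5]
j=3: 6>5, skip
j=4: 11>5, skip
j=5: 4≤5, i=2, swap(2,5) ⇒ [3, 2, 4, 6, 11, 12, 7, 10, 5]
j=6: 7>5, skip
j=7: 10>5, skip
swap(3,8) ⇒ [3, 2, 4, 5, 11, 12, 7, 10, 6]; return 3

[3, 2, 4, 5, 11, 12, 7, 10, 6]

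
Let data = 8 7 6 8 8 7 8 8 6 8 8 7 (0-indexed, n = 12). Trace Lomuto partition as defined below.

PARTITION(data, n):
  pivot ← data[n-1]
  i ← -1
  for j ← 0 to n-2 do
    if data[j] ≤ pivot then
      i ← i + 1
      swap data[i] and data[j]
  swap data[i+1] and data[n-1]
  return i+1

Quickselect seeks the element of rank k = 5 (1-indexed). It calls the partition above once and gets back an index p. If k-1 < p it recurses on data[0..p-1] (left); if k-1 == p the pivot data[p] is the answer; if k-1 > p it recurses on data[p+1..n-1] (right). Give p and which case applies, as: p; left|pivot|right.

4; pivot

pivot=7, i=-1
j=0: 8>7, skip
j=1: 7≤7, i=0, swap(0,1) ⇒ 7 8 6 8 8 7 8 8 6 8 8 7
j=2: 6≤7, i=1, swap(1,2) ⇒ 7 6 8 8 8 7 8 8 6 8 8 7
j=3: 8>7, skip
j=4: 8>7, skip
j=5: 7≤7, i=2, swap(2,5) ⇒ 7 6 7 8 8 8 8 8 6 8 8 7
j=6: 8>7, skip
j=7: 8>7, skip
j=8: 6≤7, i=3, swap(3,8) ⇒ 7 6 7 6 8 8 8 8 8 8 8 7
j=9: 8>7, skip
j=10: 8>7, skip
swap(4,11) ⇒ 7 6 7 6 7 8 8 8 8 8 8 8; return 4
p = 4; k-1 = 4 == 4 ⇒ pivot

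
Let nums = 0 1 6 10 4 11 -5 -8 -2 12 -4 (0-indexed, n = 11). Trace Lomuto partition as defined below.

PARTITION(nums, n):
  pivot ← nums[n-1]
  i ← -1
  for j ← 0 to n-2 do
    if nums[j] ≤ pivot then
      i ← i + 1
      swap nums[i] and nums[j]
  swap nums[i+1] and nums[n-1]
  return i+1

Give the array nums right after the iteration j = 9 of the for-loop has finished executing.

pivot = nums[10] = -4; i = -1
j=0: nums[0]=0 > -4 → no swap
j=1: nums[1]=1 > -4 → no swap
j=2: nums[2]=6 > -4 → no swap
j=3: nums[3]=10 > -4 → no swap
j=4: nums[4]=4 > -4 → no swap
j=5: nums[5]=11 > -4 → no swap
j=6: nums[6]=-5 ≤ -4 → i=0, swap nums[0],nums[6] → -5 1 6 10 4 11 0 -8 -2 12 -4
j=7: nums[7]=-8 ≤ -4 → i=1, swap nums[1],nums[7] → -5 -8 6 10 4 11 0 1 -2 12 -4
j=8: nums[8]=-2 > -4 → no swap
j=9: nums[9]=12 > -4 → no swap
(after j=9) nums = -5 -8 6 10 4 11 0 1 -2 12 -4

-5 -8 6 10 4 11 0 1 -2 12 -4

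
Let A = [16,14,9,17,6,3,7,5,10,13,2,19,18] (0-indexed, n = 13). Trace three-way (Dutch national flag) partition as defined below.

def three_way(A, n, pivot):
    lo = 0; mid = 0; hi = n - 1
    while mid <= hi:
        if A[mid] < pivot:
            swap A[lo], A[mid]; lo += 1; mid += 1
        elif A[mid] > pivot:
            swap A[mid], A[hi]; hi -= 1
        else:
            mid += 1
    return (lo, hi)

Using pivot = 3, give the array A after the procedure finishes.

[2,3,17,6,9,7,5,10,13,14,19,18,16]

lo=0 mid=0 hi=12
16>3: swap(0,12), hi=11 ⇒ [18,14,9,17,6,3,7,5,10,13,2,19,16]
18>3: swap(0,11), hi=10 ⇒ [19,14,9,17,6,3,7,5,10,13,2,18,16]
19>3: swap(0,10), hi=9 ⇒ [2,14,9,17,6,3,7,5,10,13,19,18,16]
2<3: swap(0,0), lo=1 mid=1 ⇒ [2,14,9,17,6,3,7,5,10,13,19,18,16]
14>3: swap(1,9), hi=8 ⇒ [2,13,9,17,6,3,7,5,10,14,19,18,16]
13>3: swap(1,8), hi=7 ⇒ [2,10,9,17,6,3,7,5,13,14,19,18,16]
10>3: swap(1,7), hi=6 ⇒ [2,5,9,17,6,3,7,10,13,14,19,18,16]
5>3: swap(1,6), hi=5 ⇒ [2,7,9,17,6,3,5,10,13,14,19,18,16]
7>3: swap(1,5), hi=4 ⇒ [2,3,9,17,6,7,5,10,13,14,19,18,16]
3=3: mid=2
9>3: swap(2,4), hi=3 ⇒ [2,3,6,17,9,7,5,10,13,14,19,18,16]
6>3: swap(2,3), hi=2 ⇒ [2,3,17,6,9,7,5,10,13,14,19,18,16]
17>3: swap(2,2), hi=1 ⇒ [2,3,17,6,9,7,5,10,13,14,19,18,16]
done. lo=1 hi=1; A=[2,3,17,6,9,7,5,10,13,14,19,18,16]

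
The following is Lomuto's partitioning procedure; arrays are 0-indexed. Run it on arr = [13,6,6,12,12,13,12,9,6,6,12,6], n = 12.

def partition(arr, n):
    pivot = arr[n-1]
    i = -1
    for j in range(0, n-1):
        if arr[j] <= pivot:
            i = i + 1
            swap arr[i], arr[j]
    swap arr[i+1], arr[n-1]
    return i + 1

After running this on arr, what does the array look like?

[6,6,6,6,6,13,12,9,13,12,12,12]

pivot = arr[11] = 6; i = -1
j=0: arr[0]=13 > 6 → no swap
j=1: arr[1]=6 ≤ 6 → i=0, swap arr[0],arr[1] → [6,13,6,12,12,13,12,9,6,6,12,6]
j=2: arr[2]=6 ≤ 6 → i=1, swap arr[1],arr[2] → [6,6,13,12,12,13,12,9,6,6,12,6]
j=3: arr[3]=12 > 6 → no swap
j=4: arr[4]=12 > 6 → no swap
j=5: arr[5]=13 > 6 → no swap
j=6: arr[6]=12 > 6 → no swap
j=7: arr[7]=9 > 6 → no swap
j=8: arr[8]=6 ≤ 6 → i=2, swap arr[2],arr[8] → [6,6,6,12,12,13,12,9,13,6,12,6]
j=9: arr[9]=6 ≤ 6 → i=3, swap arr[3],arr[9] → [6,6,6,6,12,13,12,9,13,12,12,6]
j=10: arr[10]=12 > 6 → no swap
final swap arr[4],arr[11] → [6,6,6,6,6,13,12,9,13,12,12,12]; return 4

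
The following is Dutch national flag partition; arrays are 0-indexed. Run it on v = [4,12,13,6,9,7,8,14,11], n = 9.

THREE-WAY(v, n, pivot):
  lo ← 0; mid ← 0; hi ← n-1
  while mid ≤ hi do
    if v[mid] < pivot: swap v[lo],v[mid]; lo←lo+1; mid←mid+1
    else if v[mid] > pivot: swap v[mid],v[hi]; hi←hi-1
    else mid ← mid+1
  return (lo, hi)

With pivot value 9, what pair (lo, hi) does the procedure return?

(4, 4)

lo=0 mid=0 hi=8
4<9: swap(0,0), lo=1 mid=1 ⇒ [4,12,13,6,9,7,8,14,11]
12>9: swap(1,8), hi=7 ⇒ [4,11,13,6,9,7,8,14,12]
11>9: swap(1,7), hi=6 ⇒ [4,14,13,6,9,7,8,11,12]
14>9: swap(1,6), hi=5 ⇒ [4,8,13,6,9,7,14,11,12]
8<9: swap(1,1), lo=2 mid=2 ⇒ [4,8,13,6,9,7,14,11,12]
13>9: swap(2,5), hi=4 ⇒ [4,8,7,6,9,13,14,11,12]
7<9: swap(2,2), lo=3 mid=3 ⇒ [4,8,7,6,9,13,14,11,12]
6<9: swap(3,3), lo=4 mid=4 ⇒ [4,8,7,6,9,13,14,11,12]
9=9: mid=5
done. lo=4 hi=4; v=[4,8,7,6,9,13,14,11,12]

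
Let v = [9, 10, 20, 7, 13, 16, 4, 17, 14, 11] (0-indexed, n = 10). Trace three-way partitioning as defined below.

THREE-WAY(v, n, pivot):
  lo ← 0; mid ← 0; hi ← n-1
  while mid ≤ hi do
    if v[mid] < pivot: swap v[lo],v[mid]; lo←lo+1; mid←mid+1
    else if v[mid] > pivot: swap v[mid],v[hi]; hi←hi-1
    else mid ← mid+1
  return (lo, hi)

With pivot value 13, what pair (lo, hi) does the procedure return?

(5, 5)

lo=0 mid=0 hi=9
9<13: swap(0,0), lo=1 mid=1 ⇒ [9, 10, 20, 7, 13, 16, 4, 17, 14, 11]
10<13: swap(1,1), lo=2 mid=2 ⇒ [9, 10, 20, 7, 13, 16, 4, 17, 14, 11]
20>13: swap(2,9), hi=8 ⇒ [9, 10, 11, 7, 13, 16, 4, 17, 14, 20]
11<13: swap(2,2), lo=3 mid=3 ⇒ [9, 10, 11, 7, 13, 16, 4, 17, 14, 20]
7<13: swap(3,3), lo=4 mid=4 ⇒ [9, 10, 11, 7, 13, 16, 4, 17, 14, 20]
13=13: mid=5
16>13: swap(5,8), hi=7 ⇒ [9, 10, 11, 7, 13, 14, 4, 17, 16, 20]
14>13: swap(5,7), hi=6 ⇒ [9, 10, 11, 7, 13, 17, 4, 14, 16, 20]
17>13: swap(5,6), hi=5 ⇒ [9, 10, 11, 7, 13, 4, 17, 14, 16, 20]
4<13: swap(4,5), lo=5 mid=6 ⇒ [9, 10, 11, 7, 4, 13, 17, 14, 16, 20]
done. lo=5 hi=5; v=[9, 10, 11, 7, 4, 13, 17, 14, 16, 20]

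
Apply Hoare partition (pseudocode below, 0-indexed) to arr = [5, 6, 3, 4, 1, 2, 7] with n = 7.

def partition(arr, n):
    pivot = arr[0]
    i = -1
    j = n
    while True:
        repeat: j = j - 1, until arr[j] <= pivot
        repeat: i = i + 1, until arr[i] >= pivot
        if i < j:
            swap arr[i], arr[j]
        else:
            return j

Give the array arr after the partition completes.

pivot = arr[0] = 5; i = -1, j = 7
j→5 (arr[5]=2≤5), i→0 (arr[0]=5≥5); i<j, swap → [2, 6, 3, 4, 1, 5, 7]
j→4 (arr[4]=1≤5), i→1 (arr[1]=6≥5); i<j, swap → [2, 1, 3, 4, 6, 5, 7]
j→3, i→4; i≥j, return j=3. arr = [2, 1, 3, 4, 6, 5, 7]

[2, 1, 3, 4, 6, 5, 7]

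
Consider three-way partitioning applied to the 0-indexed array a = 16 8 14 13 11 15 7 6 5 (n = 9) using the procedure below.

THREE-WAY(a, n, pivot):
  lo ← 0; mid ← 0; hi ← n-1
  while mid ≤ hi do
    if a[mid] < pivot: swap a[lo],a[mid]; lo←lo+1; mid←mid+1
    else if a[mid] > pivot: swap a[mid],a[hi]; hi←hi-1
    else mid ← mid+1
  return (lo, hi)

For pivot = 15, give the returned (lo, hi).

pivot = 15; lo=0, mid=0, hi=8
a[mid]=16>15: swap a[0],a[8]; hi=7 → 5 8 14 13 11 15 7 6 16
a[mid]=5<15: swap a[0],a[0]; lo=1,mid=1 → 5 8 14 13 11 15 7 6 16
a[mid]=8<15: swap a[1],a[1]; lo=2,mid=2 → 5 8 14 13 11 15 7 6 16
a[mid]=14<15: swap a[2],a[2]; lo=3,mid=3 → 5 8 14 13 11 15 7 6 16
a[mid]=13<15: swap a[3],a[3]; lo=4,mid=4 → 5 8 14 13 11 15 7 6 16
a[mid]=11<15: swap a[4],a[4]; lo=5,mid=5 → 5 8 14 13 11 15 7 6 16
a[mid]=15=15: mid=6
a[mid]=7<15: swap a[5],a[6]; lo=6,mid=7 → 5 8 14 13 11 7 15 6 16
a[mid]=6<15: swap a[6],a[7]; lo=7,mid=8 → 5 8 14 13 11 7 6 15 16
end: lo=7, hi=7; a = 5 8 14 13 11 7 6 15 16

(7, 7)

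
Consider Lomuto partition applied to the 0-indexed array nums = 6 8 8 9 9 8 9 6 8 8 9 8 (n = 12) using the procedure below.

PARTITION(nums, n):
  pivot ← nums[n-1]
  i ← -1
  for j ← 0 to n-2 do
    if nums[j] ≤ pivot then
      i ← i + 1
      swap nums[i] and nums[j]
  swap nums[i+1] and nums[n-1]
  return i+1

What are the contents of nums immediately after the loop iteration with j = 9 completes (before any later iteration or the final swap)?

pivot=8, i=-1
j=0: 6≤8, i=0, swap(0,0) ⇒ 6 8 8 9 9 8 9 6 8 8 9 8
j=1: 8≤8, i=1, swap(1,1) ⇒ 6 8 8 9 9 8 9 6 8 8 9 8
j=2: 8≤8, i=2, swap(2,2) ⇒ 6 8 8 9 9 8 9 6 8 8 9 8
j=3: 9>8, skip
j=4: 9>8, skip
j=5: 8≤8, i=3, swap(3,5) ⇒ 6 8 8 8 9 9 9 6 8 8 9 8
j=6: 9>8, skip
j=7: 6≤8, i=4, swap(4,7) ⇒ 6 8 8 8 6 9 9 9 8 8 9 8
j=8: 8≤8, i=5, swap(5,8) ⇒ 6 8 8 8 6 8 9 9 9 8 9 8
j=9: 8≤8, i=6, swap(6,9) ⇒ 6 8 8 8 6 8 8 9 9 9 9 8
(after j=9) nums = 6 8 8 8 6 8 8 9 9 9 9 8

6 8 8 8 6 8 8 9 9 9 9 8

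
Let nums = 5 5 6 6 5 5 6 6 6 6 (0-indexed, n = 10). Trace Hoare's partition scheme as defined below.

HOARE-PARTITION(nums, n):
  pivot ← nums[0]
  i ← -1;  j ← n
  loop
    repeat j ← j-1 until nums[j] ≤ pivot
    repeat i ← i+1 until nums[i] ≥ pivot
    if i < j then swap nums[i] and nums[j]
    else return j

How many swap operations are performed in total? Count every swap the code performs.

pivot=5
j stops at 5 (5), i stops at 0 (5); swap ⇒ 5 5 6 6 5 5 6 6 6 6
j stops at 4 (5), i stops at 1 (5); swap ⇒ 5 5 6 6 5 5 6 6 6 6
j stops at 1, i stops at 2; i≥j ⇒ return 1. nums=5 5 6 6 5 5 6 6 6 6

2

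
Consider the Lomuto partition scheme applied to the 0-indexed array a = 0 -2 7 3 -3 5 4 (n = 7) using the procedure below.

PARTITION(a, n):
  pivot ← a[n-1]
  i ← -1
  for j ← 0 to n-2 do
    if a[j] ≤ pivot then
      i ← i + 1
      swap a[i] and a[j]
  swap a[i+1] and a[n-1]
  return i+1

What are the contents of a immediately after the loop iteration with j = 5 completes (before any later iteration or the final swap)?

0 -2 3 -3 7 5 4

pivot = a[6] = 4; i = -1
j=0: a[0]=0 ≤ 4 → i=0, swap a[0],a[0] (no change) → 0 -2 7 3 -3 5 4
j=1: a[1]=-2 ≤ 4 → i=1, swap a[1],a[1] (no change) → 0 -2 7 3 -3 5 4
j=2: a[2]=7 > 4 → no swap
j=3: a[3]=3 ≤ 4 → i=2, swap a[2],a[3] → 0 -2 3 7 -3 5 4
j=4: a[4]=-3 ≤ 4 → i=3, swap a[3],a[4] → 0 -2 3 -3 7 5 4
j=5: a[5]=5 > 4 → no swap
(after j=5) a = 0 -2 3 -3 7 5 4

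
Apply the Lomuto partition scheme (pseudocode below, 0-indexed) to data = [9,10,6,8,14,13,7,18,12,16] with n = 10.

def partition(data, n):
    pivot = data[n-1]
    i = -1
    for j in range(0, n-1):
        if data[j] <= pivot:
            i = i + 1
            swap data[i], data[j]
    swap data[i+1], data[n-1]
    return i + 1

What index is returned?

pivot = data[9] = 16; i = -1
j=0: data[0]=9 ≤ 16 → i=0, swap data[0],data[0] (no change) → [9,10,6,8,14,13,7,18,12,16]
j=1: data[1]=10 ≤ 16 → i=1, swap data[1],data[1] (no change) → [9,10,6,8,14,13,7,18,12,16]
j=2: data[2]=6 ≤ 16 → i=2, swap data[2],data[2] (no change) → [9,10,6,8,14,13,7,18,12,16]
j=3: data[3]=8 ≤ 16 → i=3, swap data[3],data[3] (no change) → [9,10,6,8,14,13,7,18,12,16]
j=4: data[4]=14 ≤ 16 → i=4, swap data[4],data[4] (no change) → [9,10,6,8,14,13,7,18,12,16]
j=5: data[5]=13 ≤ 16 → i=5, swap data[5],data[5] (no change) → [9,10,6,8,14,13,7,18,12,16]
j=6: data[6]=7 ≤ 16 → i=6, swap data[6],data[6] (no change) → [9,10,6,8,14,13,7,18,12,16]
j=7: data[7]=18 > 16 → no swap
j=8: data[8]=12 ≤ 16 → i=7, swap data[7],data[8] → [9,10,6,8,14,13,7,12,18,16]
final swap data[8],data[9] → [9,10,6,8,14,13,7,12,16,18]; return 8

8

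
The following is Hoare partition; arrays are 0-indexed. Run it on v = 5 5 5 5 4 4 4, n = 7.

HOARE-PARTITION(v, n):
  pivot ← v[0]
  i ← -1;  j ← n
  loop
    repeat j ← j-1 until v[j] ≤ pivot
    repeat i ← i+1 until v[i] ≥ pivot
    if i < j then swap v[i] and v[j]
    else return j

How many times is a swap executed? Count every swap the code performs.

pivot=5
j stops at 6 (4), i stops at 0 (5); swap ⇒ 4 5 5 5 4 4 5
j stops at 5 (4), i stops at 1 (5); swap ⇒ 4 4 5 5 4 5 5
j stops at 4 (4), i stops at 2 (5); swap ⇒ 4 4 4 5 5 5 5
j stops at 3, i stops at 3; i≥j ⇒ return 3. v=4 4 4 5 5 5 5

3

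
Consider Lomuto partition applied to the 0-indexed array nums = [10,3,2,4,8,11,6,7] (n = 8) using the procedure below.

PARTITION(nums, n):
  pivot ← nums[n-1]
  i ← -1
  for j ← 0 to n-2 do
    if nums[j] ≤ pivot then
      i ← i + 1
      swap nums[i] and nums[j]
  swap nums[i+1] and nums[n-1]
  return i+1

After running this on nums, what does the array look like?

[3,2,4,6,7,11,10,8]

pivot = nums[7] = 7; i = -1
j=0: nums[0]=10 > 7 → no swap
j=1: nums[1]=3 ≤ 7 → i=0, swap nums[0],nums[1] → [3,10,2,4,8,11,6,7]
j=2: nums[2]=2 ≤ 7 → i=1, swap nums[1],nums[2] → [3,2,10,4,8,11,6,7]
j=3: nums[3]=4 ≤ 7 → i=2, swap nums[2],nums[3] → [3,2,4,10,8,11,6,7]
j=4: nums[4]=8 > 7 → no swap
j=5: nums[5]=11 > 7 → no swap
j=6: nums[6]=6 ≤ 7 → i=3, swap nums[3],nums[6] → [3,2,4,6,8,11,10,7]
final swap nums[4],nums[7] → [3,2,4,6,7,11,10,8]; return 4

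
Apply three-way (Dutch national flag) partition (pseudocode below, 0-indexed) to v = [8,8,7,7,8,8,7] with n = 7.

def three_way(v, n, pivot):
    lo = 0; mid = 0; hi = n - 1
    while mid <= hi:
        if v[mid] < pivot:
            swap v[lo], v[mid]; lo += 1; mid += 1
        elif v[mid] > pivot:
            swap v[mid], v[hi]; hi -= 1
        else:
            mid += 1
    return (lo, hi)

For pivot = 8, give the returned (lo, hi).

pivot = 8; lo=0, mid=0, hi=6
v[mid]=8=8: mid=1
v[mid]=8=8: mid=2
v[mid]=7<8: swap v[0],v[2]; lo=1,mid=3 → [7,8,8,7,8,8,7]
v[mid]=7<8: swap v[1],v[3]; lo=2,mid=4 → [7,7,8,8,8,8,7]
v[mid]=8=8: mid=5
v[mid]=8=8: mid=6
v[mid]=7<8: swap v[2],v[6]; lo=3,mid=7 → [7,7,7,8,8,8,8]
end: lo=3, hi=6; v = [7,7,7,8,8,8,8]

(3, 6)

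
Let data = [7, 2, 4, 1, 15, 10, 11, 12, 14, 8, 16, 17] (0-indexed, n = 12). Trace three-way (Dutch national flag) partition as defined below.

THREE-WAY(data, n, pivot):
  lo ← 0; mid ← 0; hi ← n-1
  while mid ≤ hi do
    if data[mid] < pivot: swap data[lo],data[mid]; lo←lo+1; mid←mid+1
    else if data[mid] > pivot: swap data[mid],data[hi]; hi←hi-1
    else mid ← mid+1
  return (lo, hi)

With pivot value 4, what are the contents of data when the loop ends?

[1, 2, 4, 15, 10, 11, 12, 14, 8, 16, 17, 7]

lo=0 mid=0 hi=11
7>4: swap(0,11), hi=10 ⇒ [17, 2, 4, 1, 15, 10, 11, 12, 14, 8, 16, 7]
17>4: swap(0,10), hi=9 ⇒ [16, 2, 4, 1, 15, 10, 11, 12, 14, 8, 17, 7]
16>4: swap(0,9), hi=8 ⇒ [8, 2, 4, 1, 15, 10, 11, 12, 14, 16, 17, 7]
8>4: swap(0,8), hi=7 ⇒ [14, 2, 4, 1, 15, 10, 11, 12, 8, 16, 17, 7]
14>4: swap(0,7), hi=6 ⇒ [12, 2, 4, 1, 15, 10, 11, 14, 8, 16, 17, 7]
12>4: swap(0,6), hi=5 ⇒ [11, 2, 4, 1, 15, 10, 12, 14, 8, 16, 17, 7]
11>4: swap(0,5), hi=4 ⇒ [10, 2, 4, 1, 15, 11, 12, 14, 8, 16, 17, 7]
10>4: swap(0,4), hi=3 ⇒ [15, 2, 4, 1, 10, 11, 12, 14, 8, 16, 17, 7]
15>4: swap(0,3), hi=2 ⇒ [1, 2, 4, 15, 10, 11, 12, 14, 8, 16, 17, 7]
1<4: swap(0,0), lo=1 mid=1 ⇒ [1, 2, 4, 15, 10, 11, 12, 14, 8, 16, 17, 7]
2<4: swap(1,1), lo=2 mid=2 ⇒ [1, 2, 4, 15, 10, 11, 12, 14, 8, 16, 17, 7]
4=4: mid=3
done. lo=2 hi=2; data=[1, 2, 4, 15, 10, 11, 12, 14, 8, 16, 17, 7]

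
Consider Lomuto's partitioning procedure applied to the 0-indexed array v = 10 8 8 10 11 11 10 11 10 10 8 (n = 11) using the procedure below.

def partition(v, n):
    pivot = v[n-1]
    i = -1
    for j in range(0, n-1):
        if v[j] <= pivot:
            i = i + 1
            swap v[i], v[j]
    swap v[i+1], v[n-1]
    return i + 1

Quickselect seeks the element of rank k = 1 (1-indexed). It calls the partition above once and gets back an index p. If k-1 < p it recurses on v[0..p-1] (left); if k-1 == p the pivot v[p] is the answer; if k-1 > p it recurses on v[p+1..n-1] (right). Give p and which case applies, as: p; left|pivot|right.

pivot = v[10] = 8; i = -1
j=0: v[0]=10 > 8 → no swap
j=1: v[1]=8 ≤ 8 → i=0, swap v[0],v[1] → 8 10 8 10 11 11 10 11 10 10 8
j=2: v[2]=8 ≤ 8 → i=1, swap v[1],v[2] → 8 8 10 10 11 11 10 11 10 10 8
j=3: v[3]=10 > 8 → no swap
j=4: v[4]=11 > 8 → no swap
j=5: v[5]=11 > 8 → no swap
j=6: v[6]=10 > 8 → no swap
j=7: v[7]=11 > 8 → no swap
j=8: v[8]=10 > 8 → no swap
j=9: v[9]=10 > 8 → no swap
final swap v[2],v[10] → 8 8 8 10 11 11 10 11 10 10 10; return 2
p = 2; k-1 = 0 < 2 ⇒ left

2; left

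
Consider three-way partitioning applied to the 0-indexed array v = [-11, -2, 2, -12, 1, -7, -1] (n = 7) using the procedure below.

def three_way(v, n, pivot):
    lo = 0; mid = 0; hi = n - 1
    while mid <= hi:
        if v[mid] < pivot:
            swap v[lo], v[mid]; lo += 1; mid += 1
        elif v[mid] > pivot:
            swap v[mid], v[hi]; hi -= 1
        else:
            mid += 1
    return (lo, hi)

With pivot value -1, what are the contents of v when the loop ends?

pivot = -1; lo=0, mid=0, hi=6
v[mid]=-11<-1: swap v[0],v[0]; lo=1,mid=1 → [-11, -2, 2, -12, 1, -7, -1]
v[mid]=-2<-1: swap v[1],v[1]; lo=2,mid=2 → [-11, -2, 2, -12, 1, -7, -1]
v[mid]=2>-1: swap v[2],v[6]; hi=5 → [-11, -2, -1, -12, 1, -7, 2]
v[mid]=-1=-1: mid=3
v[mid]=-12<-1: swap v[2],v[3]; lo=3,mid=4 → [-11, -2, -12, -1, 1, -7, 2]
v[mid]=1>-1: swap v[4],v[5]; hi=4 → [-11, -2, -12, -1, -7, 1, 2]
v[mid]=-7<-1: swap v[3],v[4]; lo=4,mid=5 → [-11, -2, -12, -7, -1, 1, 2]
end: lo=4, hi=4; v = [-11, -2, -12, -7, -1, 1, 2]

[-11, -2, -12, -7, -1, 1, 2]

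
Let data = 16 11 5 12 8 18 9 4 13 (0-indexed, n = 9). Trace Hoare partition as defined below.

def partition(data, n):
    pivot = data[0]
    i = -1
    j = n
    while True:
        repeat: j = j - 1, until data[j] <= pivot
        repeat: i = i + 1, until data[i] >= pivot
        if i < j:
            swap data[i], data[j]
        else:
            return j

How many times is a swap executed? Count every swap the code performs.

2

pivot=16
j stops at 8 (13), i stops at 0 (16); swap ⇒ 13 11 5 12 8 18 9 4 16
j stops at 7 (4), i stops at 5 (18); swap ⇒ 13 11 5 12 8 4 9 18 16
j stops at 6, i stops at 7; i≥j ⇒ return 6. data=13 11 5 12 8 4 9 18 16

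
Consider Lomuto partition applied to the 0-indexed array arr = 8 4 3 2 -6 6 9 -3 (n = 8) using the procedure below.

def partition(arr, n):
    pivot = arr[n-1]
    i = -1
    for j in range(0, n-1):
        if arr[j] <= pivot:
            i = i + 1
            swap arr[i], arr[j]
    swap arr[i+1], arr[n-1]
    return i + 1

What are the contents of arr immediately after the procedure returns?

pivot = arr[7] = -3; i = -1
j=0: arr[0]=8 > -3 → no swap
j=1: arr[1]=4 > -3 → no swap
j=2: arr[2]=3 > -3 → no swap
j=3: arr[3]=2 > -3 → no swap
j=4: arr[4]=-6 ≤ -3 → i=0, swap arr[0],arr[4] → -6 4 3 2 8 6 9 -3
j=5: arr[5]=6 > -3 → no swap
j=6: arr[6]=9 > -3 → no swap
final swap arr[1],arr[7] → -6 -3 3 2 8 6 9 4; return 1

-6 -3 3 2 8 6 9 4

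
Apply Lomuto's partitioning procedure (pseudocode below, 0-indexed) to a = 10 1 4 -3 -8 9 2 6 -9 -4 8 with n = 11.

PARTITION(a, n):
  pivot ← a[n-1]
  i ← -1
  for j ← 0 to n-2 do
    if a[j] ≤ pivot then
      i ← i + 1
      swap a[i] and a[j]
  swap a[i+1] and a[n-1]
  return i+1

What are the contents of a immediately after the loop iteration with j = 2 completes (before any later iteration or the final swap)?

1 4 10 -3 -8 9 2 6 -9 -4 8

pivot = a[10] = 8; i = -1
j=0: a[0]=10 > 8 → no swap
j=1: a[1]=1 ≤ 8 → i=0, swap a[0],a[1] → 1 10 4 -3 -8 9 2 6 -9 -4 8
j=2: a[2]=4 ≤ 8 → i=1, swap a[1],a[2] → 1 4 10 -3 -8 9 2 6 -9 -4 8
(after j=2) a = 1 4 10 -3 -8 9 2 6 -9 -4 8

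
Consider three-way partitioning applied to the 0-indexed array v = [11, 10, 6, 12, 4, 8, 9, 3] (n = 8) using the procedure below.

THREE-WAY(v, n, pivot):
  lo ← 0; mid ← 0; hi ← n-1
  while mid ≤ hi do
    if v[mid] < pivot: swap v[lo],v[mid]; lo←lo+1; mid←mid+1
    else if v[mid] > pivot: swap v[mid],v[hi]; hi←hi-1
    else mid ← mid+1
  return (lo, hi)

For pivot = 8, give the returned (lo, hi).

(3, 3)

pivot = 8; lo=0, mid=0, hi=7
v[mid]=11>8: swap v[0],v[7]; hi=6 → [3, 10, 6, 12, 4, 8, 9, 11]
v[mid]=3<8: swap v[0],v[0]; lo=1,mid=1 → [3, 10, 6, 12, 4, 8, 9, 11]
v[mid]=10>8: swap v[1],v[6]; hi=5 → [3, 9, 6, 12, 4, 8, 10, 11]
v[mid]=9>8: swap v[1],v[5]; hi=4 → [3, 8, 6, 12, 4, 9, 10, 11]
v[mid]=8=8: mid=2
v[mid]=6<8: swap v[1],v[2]; lo=2,mid=3 → [3, 6, 8, 12, 4, 9, 10, 11]
v[mid]=12>8: swap v[3],v[4]; hi=3 → [3, 6, 8, 4, 12, 9, 10, 11]
v[mid]=4<8: swap v[2],v[3]; lo=3,mid=4 → [3, 6, 4, 8, 12, 9, 10, 11]
end: lo=3, hi=3; v = [3, 6, 4, 8, 12, 9, 10, 11]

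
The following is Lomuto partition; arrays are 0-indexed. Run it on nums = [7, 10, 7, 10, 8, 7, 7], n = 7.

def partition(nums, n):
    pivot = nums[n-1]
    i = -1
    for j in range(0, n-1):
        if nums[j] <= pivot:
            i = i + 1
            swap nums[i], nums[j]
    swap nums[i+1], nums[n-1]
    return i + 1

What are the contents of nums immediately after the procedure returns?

[7, 7, 7, 7, 8, 10, 10]

pivot = nums[6] = 7; i = -1
j=0: nums[0]=7 ≤ 7 → i=0, swap nums[0],nums[0] (no change) → [7, 10, 7, 10, 8, 7, 7]
j=1: nums[1]=10 > 7 → no swap
j=2: nums[2]=7 ≤ 7 → i=1, swap nums[1],nums[2] → [7, 7, 10, 10, 8, 7, 7]
j=3: nums[3]=10 > 7 → no swap
j=4: nums[4]=8 > 7 → no swap
j=5: nums[5]=7 ≤ 7 → i=2, swap nums[2],nums[5] → [7, 7, 7, 10, 8, 10, 7]
final swap nums[3],nums[6] → [7, 7, 7, 7, 8, 10, 10]; return 3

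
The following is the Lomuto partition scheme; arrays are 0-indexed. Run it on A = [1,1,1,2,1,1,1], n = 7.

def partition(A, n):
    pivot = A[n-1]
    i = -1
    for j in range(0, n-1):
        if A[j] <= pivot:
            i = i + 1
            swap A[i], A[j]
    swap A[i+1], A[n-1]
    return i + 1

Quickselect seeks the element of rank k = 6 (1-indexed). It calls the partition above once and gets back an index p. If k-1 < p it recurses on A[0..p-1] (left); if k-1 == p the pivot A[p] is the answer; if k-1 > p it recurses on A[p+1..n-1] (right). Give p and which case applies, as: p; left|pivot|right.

pivot=1, i=-1
j=0: 1≤1, i=0, swap(0,0) ⇒ [1,1,1,2,1,1,1]
j=1: 1≤1, i=1, swap(1,1) ⇒ [1,1,1,2,1,1,1]
j=2: 1≤1, i=2, swap(2,2) ⇒ [1,1,1,2,1,1,1]
j=3: 2>1, skip
j=4: 1≤1, i=3, swap(3,4) ⇒ [1,1,1,1,2,1,1]
j=5: 1≤1, i=4, swap(4,5) ⇒ [1,1,1,1,1,2,1]
swap(5,6) ⇒ [1,1,1,1,1,1,2]; return 5
p = 5; k-1 = 5 == 5 ⇒ pivot

5; pivot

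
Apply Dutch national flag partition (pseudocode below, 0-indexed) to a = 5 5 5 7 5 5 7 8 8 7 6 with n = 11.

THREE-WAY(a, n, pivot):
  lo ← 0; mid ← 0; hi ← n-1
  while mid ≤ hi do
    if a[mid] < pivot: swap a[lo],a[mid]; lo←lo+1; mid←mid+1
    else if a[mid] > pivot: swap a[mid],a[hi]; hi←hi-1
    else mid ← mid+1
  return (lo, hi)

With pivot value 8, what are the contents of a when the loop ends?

5 5 5 7 5 5 7 7 6 8 8

pivot = 8; lo=0, mid=0, hi=10
a[mid]=5<8: swap a[0],a[0]; lo=1,mid=1 → 5 5 5 7 5 5 7 8 8 7 6
a[mid]=5<8: swap a[1],a[1]; lo=2,mid=2 → 5 5 5 7 5 5 7 8 8 7 6
a[mid]=5<8: swap a[2],a[2]; lo=3,mid=3 → 5 5 5 7 5 5 7 8 8 7 6
a[mid]=7<8: swap a[3],a[3]; lo=4,mid=4 → 5 5 5 7 5 5 7 8 8 7 6
a[mid]=5<8: swap a[4],a[4]; lo=5,mid=5 → 5 5 5 7 5 5 7 8 8 7 6
a[mid]=5<8: swap a[5],a[5]; lo=6,mid=6 → 5 5 5 7 5 5 7 8 8 7 6
a[mid]=7<8: swap a[6],a[6]; lo=7,mid=7 → 5 5 5 7 5 5 7 8 8 7 6
a[mid]=8=8: mid=8
a[mid]=8=8: mid=9
a[mid]=7<8: swap a[7],a[9]; lo=8,mid=10 → 5 5 5 7 5 5 7 7 8 8 6
a[mid]=6<8: swap a[8],a[10]; lo=9,mid=11 → 5 5 5 7 5 5 7 7 6 8 8
end: lo=9, hi=10; a = 5 5 5 7 5 5 7 7 6 8 8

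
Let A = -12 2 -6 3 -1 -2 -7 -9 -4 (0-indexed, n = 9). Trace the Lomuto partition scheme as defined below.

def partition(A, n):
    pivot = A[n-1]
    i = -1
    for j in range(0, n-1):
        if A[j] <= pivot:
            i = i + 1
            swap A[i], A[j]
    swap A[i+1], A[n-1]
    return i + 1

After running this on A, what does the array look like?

pivot = A[8] = -4; i = -1
j=0: A[0]=-12 ≤ -4 → i=0, swap A[0],A[0] (no change) → -12 2 -6 3 -1 -2 -7 -9 -4
j=1: A[1]=2 > -4 → no swap
j=2: A[2]=-6 ≤ -4 → i=1, swap A[1],A[2] → -12 -6 2 3 -1 -2 -7 -9 -4
j=3: A[3]=3 > -4 → no swap
j=4: A[4]=-1 > -4 → no swap
j=5: A[5]=-2 > -4 → no swap
j=6: A[6]=-7 ≤ -4 → i=2, swap A[2],A[6] → -12 -6 -7 3 -1 -2 2 -9 -4
j=7: A[7]=-9 ≤ -4 → i=3, swap A[3],A[7] → -12 -6 -7 -9 -1 -2 2 3 -4
final swap A[4],A[8] → -12 -6 -7 -9 -4 -2 2 3 -1; return 4

-12 -6 -7 -9 -4 -2 2 3 -1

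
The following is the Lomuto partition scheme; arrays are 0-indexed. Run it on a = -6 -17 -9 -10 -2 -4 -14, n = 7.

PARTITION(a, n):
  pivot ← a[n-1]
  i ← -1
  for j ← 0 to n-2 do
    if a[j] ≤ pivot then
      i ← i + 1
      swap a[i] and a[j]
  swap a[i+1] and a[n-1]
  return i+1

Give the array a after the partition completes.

-17 -14 -9 -10 -2 -4 -6

pivot=-14, i=-1
j=0: -6>-14, skip
j=1: -17≤-14, i=0, swap(0,1) ⇒ -17 -6 -9 -10 -2 -4 -14
j=2: -9>-14, skip
j=3: -10>-14, skip
j=4: -2>-14, skip
j=5: -4>-14, skip
swap(1,6) ⇒ -17 -14 -9 -10 -2 -4 -6; return 1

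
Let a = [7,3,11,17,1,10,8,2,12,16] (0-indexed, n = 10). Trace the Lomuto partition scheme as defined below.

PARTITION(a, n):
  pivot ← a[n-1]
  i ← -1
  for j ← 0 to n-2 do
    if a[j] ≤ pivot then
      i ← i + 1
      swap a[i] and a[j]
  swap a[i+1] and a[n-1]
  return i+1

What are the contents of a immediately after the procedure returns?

[7,3,11,1,10,8,2,12,16,17]

pivot=16, i=-1
j=0: 7≤16, i=0, swap(0,0) ⇒ [7,3,11,17,1,10,8,2,12,16]
j=1: 3≤16, i=1, swap(1,1) ⇒ [7,3,11,17,1,10,8,2,12,16]
j=2: 11≤16, i=2, swap(2,2) ⇒ [7,3,11,17,1,10,8,2,12,16]
j=3: 17>16, skip
j=4: 1≤16, i=3, swap(3,4) ⇒ [7,3,11,1,17,10,8,2,12,16]
j=5: 10≤16, i=4, swap(4,5) ⇒ [7,3,11,1,10,17,8,2,12,16]
j=6: 8≤16, i=5, swap(5,6) ⇒ [7,3,11,1,10,8,17,2,12,16]
j=7: 2≤16, i=6, swap(6,7) ⇒ [7,3,11,1,10,8,2,17,12,16]
j=8: 12≤16, i=7, swap(7,8) ⇒ [7,3,11,1,10,8,2,12,17,16]
swap(8,9) ⇒ [7,3,11,1,10,8,2,12,16,17]; return 8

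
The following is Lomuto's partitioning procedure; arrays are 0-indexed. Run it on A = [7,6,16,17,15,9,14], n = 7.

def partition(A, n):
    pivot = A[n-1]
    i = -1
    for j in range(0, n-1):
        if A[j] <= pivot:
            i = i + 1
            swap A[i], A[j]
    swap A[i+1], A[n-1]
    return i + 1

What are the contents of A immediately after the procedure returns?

pivot = A[6] = 14; i = -1
j=0: A[0]=7 ≤ 14 → i=0, swap A[0],A[0] (no change) → [7,6,16,17,15,9,14]
j=1: A[1]=6 ≤ 14 → i=1, swap A[1],A[1] (no change) → [7,6,16,17,15,9,14]
j=2: A[2]=16 > 14 → no swap
j=3: A[3]=17 > 14 → no swap
j=4: A[4]=15 > 14 → no swap
j=5: A[5]=9 ≤ 14 → i=2, swap A[2],A[5] → [7,6,9,17,15,16,14]
final swap A[3],A[6] → [7,6,9,14,15,16,17]; return 3

[7,6,9,14,15,16,17]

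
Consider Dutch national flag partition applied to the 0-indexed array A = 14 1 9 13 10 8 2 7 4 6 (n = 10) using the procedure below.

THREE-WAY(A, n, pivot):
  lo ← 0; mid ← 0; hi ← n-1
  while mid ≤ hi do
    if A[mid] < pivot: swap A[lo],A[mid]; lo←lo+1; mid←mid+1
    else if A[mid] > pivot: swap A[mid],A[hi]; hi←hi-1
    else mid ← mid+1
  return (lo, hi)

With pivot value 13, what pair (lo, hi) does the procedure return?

pivot = 13; lo=0, mid=0, hi=9
A[mid]=14>13: swap A[0],A[9]; hi=8 → 6 1 9 13 10 8 2 7 4 14
A[mid]=6<13: swap A[0],A[0]; lo=1,mid=1 → 6 1 9 13 10 8 2 7 4 14
A[mid]=1<13: swap A[1],A[1]; lo=2,mid=2 → 6 1 9 13 10 8 2 7 4 14
A[mid]=9<13: swap A[2],A[2]; lo=3,mid=3 → 6 1 9 13 10 8 2 7 4 14
A[mid]=13=13: mid=4
A[mid]=10<13: swap A[3],A[4]; lo=4,mid=5 → 6 1 9 10 13 8 2 7 4 14
A[mid]=8<13: swap A[4],A[5]; lo=5,mid=6 → 6 1 9 10 8 13 2 7 4 14
A[mid]=2<13: swap A[5],A[6]; lo=6,mid=7 → 6 1 9 10 8 2 13 7 4 14
A[mid]=7<13: swap A[6],A[7]; lo=7,mid=8 → 6 1 9 10 8 2 7 13 4 14
A[mid]=4<13: swap A[7],A[8]; lo=8,mid=9 → 6 1 9 10 8 2 7 4 13 14
end: lo=8, hi=8; A = 6 1 9 10 8 2 7 4 13 14

(8, 8)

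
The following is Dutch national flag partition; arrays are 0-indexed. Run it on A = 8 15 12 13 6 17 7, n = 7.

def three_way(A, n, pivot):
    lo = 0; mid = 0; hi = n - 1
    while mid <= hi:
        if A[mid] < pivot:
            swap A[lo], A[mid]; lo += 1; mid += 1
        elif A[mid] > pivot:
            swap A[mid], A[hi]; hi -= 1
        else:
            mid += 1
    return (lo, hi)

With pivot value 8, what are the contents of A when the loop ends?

7 6 8 13 17 12 15

lo=0 mid=0 hi=6
8=8: mid=1
15>8: swap(1,6), hi=5 ⇒ 8 7 12 13 6 17 15
7<8: swap(0,1), lo=1 mid=2 ⇒ 7 8 12 13 6 17 15
12>8: swap(2,5), hi=4 ⇒ 7 8 17 13 6 12 15
17>8: swap(2,4), hi=3 ⇒ 7 8 6 13 17 12 15
6<8: swap(1,2), lo=2 mid=3 ⇒ 7 6 8 13 17 12 15
13>8: swap(3,3), hi=2 ⇒ 7 6 8 13 17 12 15
done. lo=2 hi=2; A=7 6 8 13 17 12 15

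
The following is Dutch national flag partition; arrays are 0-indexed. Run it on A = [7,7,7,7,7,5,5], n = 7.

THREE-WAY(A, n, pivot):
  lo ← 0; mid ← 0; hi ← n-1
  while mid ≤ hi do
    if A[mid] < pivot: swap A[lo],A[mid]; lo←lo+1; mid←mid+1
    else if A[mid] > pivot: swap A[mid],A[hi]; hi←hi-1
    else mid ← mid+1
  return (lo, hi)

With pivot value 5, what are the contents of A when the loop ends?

pivot = 5; lo=0, mid=0, hi=6
A[mid]=7>5: swap A[0],A[6]; hi=5 → [5,7,7,7,7,5,7]
A[mid]=5=5: mid=1
A[mid]=7>5: swap A[1],A[5]; hi=4 → [5,5,7,7,7,7,7]
A[mid]=5=5: mid=2
A[mid]=7>5: swap A[2],A[4]; hi=3 → [5,5,7,7,7,7,7]
A[mid]=7>5: swap A[2],A[3]; hi=2 → [5,5,7,7,7,7,7]
A[mid]=7>5: swap A[2],A[2]; hi=1 → [5,5,7,7,7,7,7]
end: lo=0, hi=1; A = [5,5,7,7,7,7,7]

[5,5,7,7,7,7,7]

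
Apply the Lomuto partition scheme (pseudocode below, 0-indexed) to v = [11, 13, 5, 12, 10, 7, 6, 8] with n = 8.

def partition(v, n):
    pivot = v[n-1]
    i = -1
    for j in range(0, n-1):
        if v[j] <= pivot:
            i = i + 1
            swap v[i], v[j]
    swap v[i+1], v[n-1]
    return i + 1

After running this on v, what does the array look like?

pivot=8, i=-1
j=0: 11>8, skip
j=1: 13>8, skip
j=2: 5≤8, i=0, swap(0,2) ⇒ [5, 13, 11, 12, 10, 7, 6, 8]
j=3: 12>8, skip
j=4: 10>8, skip
j=5: 7≤8, i=1, swap(1,5) ⇒ [5, 7, 11, 12, 10, 13, 6, 8]
j=6: 6≤8, i=2, swap(2,6) ⇒ [5, 7, 6, 12, 10, 13, 11, 8]
swap(3,7) ⇒ [5, 7, 6, 8, 10, 13, 11, 12]; return 3

[5, 7, 6, 8, 10, 13, 11, 12]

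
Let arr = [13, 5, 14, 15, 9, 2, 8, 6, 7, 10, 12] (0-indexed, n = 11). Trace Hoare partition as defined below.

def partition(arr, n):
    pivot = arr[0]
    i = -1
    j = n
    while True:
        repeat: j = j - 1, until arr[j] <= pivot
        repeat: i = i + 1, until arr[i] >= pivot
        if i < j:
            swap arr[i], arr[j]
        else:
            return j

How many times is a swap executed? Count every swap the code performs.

pivot = arr[0] = 13; i = -1, j = 11
j→10 (arr[10]=12≤13), i→0 (arr[0]=13≥13); i<j, swap → [12, 5, 14, 15, 9, 2, 8, 6, 7, 10, 13]
j→9 (arr[9]=10≤13), i→2 (arr[2]=14≥13); i<j, swap → [12, 5, 10, 15, 9, 2, 8, 6, 7, 14, 13]
j→8 (arr[8]=7≤13), i→3 (arr[3]=15≥13); i<j, swap → [12, 5, 10, 7, 9, 2, 8, 6, 15, 14, 13]
j→7, i→8; i≥j, return j=7. arr = [12, 5, 10, 7, 9, 2, 8, 6, 15, 14, 13]

3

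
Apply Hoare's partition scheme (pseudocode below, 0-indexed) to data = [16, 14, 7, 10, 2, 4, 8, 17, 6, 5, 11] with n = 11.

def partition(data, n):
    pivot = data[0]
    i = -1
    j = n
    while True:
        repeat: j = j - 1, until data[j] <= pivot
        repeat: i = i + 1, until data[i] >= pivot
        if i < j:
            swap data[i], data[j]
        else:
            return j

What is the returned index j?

8

pivot=16
j stops at 10 (11), i stops at 0 (16); swap ⇒ [11, 14, 7, 10, 2, 4, 8, 17, 6, 5, 16]
j stops at 9 (5), i stops at 7 (17); swap ⇒ [11, 14, 7, 10, 2, 4, 8, 5, 6, 17, 16]
j stops at 8, i stops at 9; i≥j ⇒ return 8. data=[11, 14, 7, 10, 2, 4, 8, 5, 6, 17, 16]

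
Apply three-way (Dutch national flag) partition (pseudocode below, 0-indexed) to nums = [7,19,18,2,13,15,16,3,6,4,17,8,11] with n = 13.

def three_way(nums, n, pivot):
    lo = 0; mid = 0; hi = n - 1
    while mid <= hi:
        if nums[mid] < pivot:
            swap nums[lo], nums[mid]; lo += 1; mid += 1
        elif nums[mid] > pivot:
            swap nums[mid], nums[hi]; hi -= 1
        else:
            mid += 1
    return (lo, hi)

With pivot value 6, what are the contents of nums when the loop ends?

[4,3,2,6,15,16,13,18,19,17,8,11,7]

lo=0 mid=0 hi=12
7>6: swap(0,12), hi=11 ⇒ [11,19,18,2,13,15,16,3,6,4,17,8,7]
11>6: swap(0,11), hi=10 ⇒ [8,19,18,2,13,15,16,3,6,4,17,11,7]
8>6: swap(0,10), hi=9 ⇒ [17,19,18,2,13,15,16,3,6,4,8,11,7]
17>6: swap(0,9), hi=8 ⇒ [4,19,18,2,13,15,16,3,6,17,8,11,7]
4<6: swap(0,0), lo=1 mid=1 ⇒ [4,19,18,2,13,15,16,3,6,17,8,11,7]
19>6: swap(1,8), hi=7 ⇒ [4,6,18,2,13,15,16,3,19,17,8,11,7]
6=6: mid=2
18>6: swap(2,7), hi=6 ⇒ [4,6,3,2,13,15,16,18,19,17,8,11,7]
3<6: swap(1,2), lo=2 mid=3 ⇒ [4,3,6,2,13,15,16,18,19,17,8,11,7]
2<6: swap(2,3), lo=3 mid=4 ⇒ [4,3,2,6,13,15,16,18,19,17,8,11,7]
13>6: swap(4,6), hi=5 ⇒ [4,3,2,6,16,15,13,18,19,17,8,11,7]
16>6: swap(4,5), hi=4 ⇒ [4,3,2,6,15,16,13,18,19,17,8,11,7]
15>6: swap(4,4), hi=3 ⇒ [4,3,2,6,15,16,13,18,19,17,8,11,7]
done. lo=3 hi=3; nums=[4,3,2,6,15,16,13,18,19,17,8,11,7]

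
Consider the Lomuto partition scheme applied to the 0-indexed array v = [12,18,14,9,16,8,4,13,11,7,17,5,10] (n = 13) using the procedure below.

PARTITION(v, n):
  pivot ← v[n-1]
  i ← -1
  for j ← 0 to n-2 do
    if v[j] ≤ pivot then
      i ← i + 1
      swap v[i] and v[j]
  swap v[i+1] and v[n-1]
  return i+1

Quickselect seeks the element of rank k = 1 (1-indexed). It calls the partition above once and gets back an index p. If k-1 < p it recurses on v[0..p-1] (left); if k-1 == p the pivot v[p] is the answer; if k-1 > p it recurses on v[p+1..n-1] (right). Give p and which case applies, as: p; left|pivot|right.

5; left

pivot=10, i=-1
j=0: 12>10, skip
j=1: 18>10, skip
j=2: 14>10, skip
j=3: 9≤10, i=0, swap(0,3) ⇒ [9,18,14,12,16,8,4,13,11,7,17,5,10]
j=4: 16>10, skip
j=5: 8≤10, i=1, swap(1,5) ⇒ [9,8,14,12,16,18,4,13,11,7,17,5,10]
j=6: 4≤10, i=2, swap(2,6) ⇒ [9,8,4,12,16,18,14,13,11,7,17,5,10]
j=7: 13>10, skip
j=8: 11>10, skip
j=9: 7≤10, i=3, swap(3,9) ⇒ [9,8,4,7,16,18,14,13,11,12,17,5,10]
j=10: 17>10, skip
j=11: 5≤10, i=4, swap(4,11) ⇒ [9,8,4,7,5,18,14,13,11,12,17,16,10]
swap(5,12) ⇒ [9,8,4,7,5,10,14,13,11,12,17,16,18]; return 5
p = 5; k-1 = 0 < 5 ⇒ left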